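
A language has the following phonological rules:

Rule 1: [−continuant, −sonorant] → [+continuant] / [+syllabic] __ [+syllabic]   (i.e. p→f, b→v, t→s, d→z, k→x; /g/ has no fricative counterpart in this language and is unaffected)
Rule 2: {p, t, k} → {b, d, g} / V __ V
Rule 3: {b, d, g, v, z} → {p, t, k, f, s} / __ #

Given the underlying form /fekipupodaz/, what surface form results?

Rule 1 (intervocalic spirantization): /k/ is a stop between vowels /e/ and /i/, so it spirantizes to the fricative [x]. /p/ is a stop between vowels /i/ and /u/, so it spirantizes to the fricative [f]. /p/ is a stop between vowels /u/ and /o/, so it spirantizes to the fricative [f]. /d/ is a stop between vowels /o/ and /a/, so it spirantizes to the fricative [z]. /fekipupodaz/ → fexifufozaz.
Rule 2 (intervocalic voicing): no segment meets the environment; /fexifufozaz/ is unchanged.
Rule 3 (final devoicing): /z/ is a voiced obstruent in word-final position, so it devoices to [s]. /fexifufozaz/ → fexifufozas.

fexifufozas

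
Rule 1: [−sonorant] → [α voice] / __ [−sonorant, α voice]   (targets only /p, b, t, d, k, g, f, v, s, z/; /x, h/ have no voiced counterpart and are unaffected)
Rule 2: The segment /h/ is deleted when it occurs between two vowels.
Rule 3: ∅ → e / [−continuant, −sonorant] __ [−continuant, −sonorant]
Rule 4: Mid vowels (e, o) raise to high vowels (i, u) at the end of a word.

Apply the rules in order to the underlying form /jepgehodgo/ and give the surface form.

Rule 1 (regressive voicing assimilation): /p/ precedes the voiced obstruent /g/, so it voices to [b] by assimilation. /jepgehodgo/ → jebgehodgo.
Rule 2 (intervocalic h-deletion): /h/ occurs between vowels /e/ and /o/, so it deletes. /jebgehodgo/ → jebgeodgo.
Rule 3 (stop-cluster e-epenthesis): /b/ and /g/ form a stop–stop cluster, so [e] is inserted between them. /d/ and /g/ form a stop–stop cluster, so [e] is inserted between them. /jebgeodgo/ → jebegeodego.
Rule 4 (final vowel raising): /o/ is a mid vowel in word-final position, so it raises to [u]. /jebegeodego/ → jebegeodegu.

jebegeodegu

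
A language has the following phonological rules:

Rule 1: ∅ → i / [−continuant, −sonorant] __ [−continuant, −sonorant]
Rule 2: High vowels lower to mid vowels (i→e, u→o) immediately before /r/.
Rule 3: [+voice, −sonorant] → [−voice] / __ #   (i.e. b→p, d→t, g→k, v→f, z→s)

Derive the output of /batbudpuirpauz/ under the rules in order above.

batibudipuerpaus

Rule 1 (stop-cluster i-epenthesis): /t/ and /b/ form a stop–stop cluster, so [i] is inserted between them. /d/ and /p/ form a stop–stop cluster, so [i] is inserted between them. /batbudpuirpauz/ → batibudipuirpauz.
Rule 2 (pre-rhotic lowering): /i/ is a high vowel immediately before /r/, so it lowers to [e]. /batibudipuirpauz/ → batibudipuerpauz.
Rule 3 (final devoicing): /z/ is a voiced obstruent in word-final position, so it devoices to [s]. /batibudipuerpauz/ → batibudipuerpaus.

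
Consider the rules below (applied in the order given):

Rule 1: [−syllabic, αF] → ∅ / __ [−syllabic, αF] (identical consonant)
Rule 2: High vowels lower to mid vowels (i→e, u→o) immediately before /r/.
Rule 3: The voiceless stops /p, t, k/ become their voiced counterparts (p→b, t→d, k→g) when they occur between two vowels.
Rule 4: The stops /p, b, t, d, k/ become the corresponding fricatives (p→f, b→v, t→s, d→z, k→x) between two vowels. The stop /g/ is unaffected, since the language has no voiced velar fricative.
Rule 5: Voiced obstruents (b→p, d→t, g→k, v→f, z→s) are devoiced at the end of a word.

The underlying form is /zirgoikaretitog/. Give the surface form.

zergoigarezizok

Rule 1 (degemination): no segment meets the environment; /zirgoikaretitog/ is unchanged.
Rule 2 (pre-rhotic lowering): /i/ is a high vowel immediately before /r/, so it lowers to [e]. /zirgoikaretitog/ → zergoikaretitog.
Rule 3 (intervocalic voicing): /k/ is a voiceless stop between vowels /i/ and /a/, so it voices to [g]. /t/ is a voiceless stop between vowels /e/ and /i/, so it voices to [d]. /t/ is a voiceless stop between vowels /i/ and /o/, so it voices to [d]. /zergoikaretitog/ → zergoigaredidog.
Rule 4 (intervocalic spirantization): /d/ is a stop between vowels /e/ and /i/, so it spirantizes to the fricative [z]. /d/ is a stop between vowels /i/ and /o/, so it spirantizes to the fricative [z]. /zergoigaredidog/ → zergoigarezizog.
Rule 5 (final devoicing): /g/ is a voiced obstruent in word-final position, so it devoices to [k]. /zergoigarezizog/ → zergoigarezizok.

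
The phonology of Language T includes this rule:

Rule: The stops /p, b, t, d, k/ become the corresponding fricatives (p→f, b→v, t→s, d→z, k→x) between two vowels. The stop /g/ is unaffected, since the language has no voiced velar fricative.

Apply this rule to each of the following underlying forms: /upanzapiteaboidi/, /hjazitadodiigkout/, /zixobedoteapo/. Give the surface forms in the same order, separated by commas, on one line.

/upanzapiteaboidi/: /p/ is a stop between vowels /u/ and /a/, so it spirantizes to the fricative [f]. /p/ is a stop between vowels /a/ and /i/, so it spirantizes to the fricative [f]. /t/ is a stop between vowels /i/ and /e/, so it spirantizes to the fricative [s]. /b/ is a stop between vowels /a/ and /o/, so it spirantizes to the fricative [v]. /d/ is a stop between vowels /i/ and /i/, so it spirantizes to the fricative [z]. → [ufanzafiseavoizi].
/hjazitadodiigkout/: /t/ is a stop between vowels /i/ and /a/, so it spirantizes to the fricative [s]. /d/ is a stop between vowels /a/ and /o/, so it spirantizes to the fricative [z]. /d/ is a stop between vowels /o/ and /i/, so it spirantizes to the fricative [z]. → [hjazisazoziigkout].
/zixobedoteapo/: /b/ is a stop between vowels /o/ and /e/, so it spirantizes to the fricative [v]. /d/ is a stop between vowels /e/ and /o/, so it spirantizes to the fricative [z]. /t/ is a stop between vowels /o/ and /e/, so it spirantizes to the fricative [s]. /p/ is a stop between vowels /a/ and /o/, so it spirantizes to the fricative [f]. → [zixovezoseafo].

ufanzafiseavoizi, hjazisazoziigkout, zixovezoseafo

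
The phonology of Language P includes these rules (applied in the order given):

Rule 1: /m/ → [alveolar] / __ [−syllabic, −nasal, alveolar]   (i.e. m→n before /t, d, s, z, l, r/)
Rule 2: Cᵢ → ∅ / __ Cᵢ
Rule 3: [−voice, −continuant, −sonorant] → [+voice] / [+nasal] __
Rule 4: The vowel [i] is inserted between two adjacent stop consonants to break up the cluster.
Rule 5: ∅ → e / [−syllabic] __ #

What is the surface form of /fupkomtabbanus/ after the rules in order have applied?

Rule 1 (nasal place assimilation): /m/ precedes the alveolar consonant /t/, so it assimilates in place to [n]. /fupkomtabbanus/ → fupkontabbanus.
Rule 2 (degemination): /bb/ is a geminate; the first /b/ deletes. /fupkontabbanus/ → fupkontabanus.
Rule 3 (post-nasal voicing): /t/ is a voiceless stop immediately after the nasal /n/, so it voices to [d]. /fupkontabanus/ → fupkondabanus.
Rule 4 (stop-cluster i-epenthesis): /p/ and /k/ form a stop–stop cluster, so [i] is inserted between them. /fupkondabanus/ → fupikondabanus.
Rule 5 (final e-epenthesis): the form ends in the consonant /s/, so [e] is inserted word-finally. /fupikondabanus/ → fupikondabanuse.

fupikondabanuse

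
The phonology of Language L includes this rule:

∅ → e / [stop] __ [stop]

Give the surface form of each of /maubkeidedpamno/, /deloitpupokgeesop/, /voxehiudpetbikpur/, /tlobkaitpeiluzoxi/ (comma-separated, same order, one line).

/maubkeidedpamno/: /b/ and /k/ form a stop–stop cluster, so [e] is inserted between them. /d/ and /p/ form a stop–stop cluster, so [e] is inserted between them. → [maubekeidedepamno].
/deloitpupokgeesop/: /t/ and /p/ form a stop–stop cluster, so [e] is inserted between them. /k/ and /g/ form a stop–stop cluster, so [e] is inserted between them. → [deloitepupokegeesop].
/voxehiudpetbikpur/: /d/ and /p/ form a stop–stop cluster, so [e] is inserted between them. /t/ and /b/ form a stop–stop cluster, so [e] is inserted between them. /k/ and /p/ form a stop–stop cluster, so [e] is inserted between them. → [voxehiudepetebikepur].
/tlobkaitpeiluzoxi/: /b/ and /k/ form a stop–stop cluster, so [e] is inserted between them. /t/ and /p/ form a stop–stop cluster, so [e] is inserted between them. → [tlobekaitepeiluzoxi].

maubekeidedepamno, deloitepupokegeesop, voxehiudepetebikepur, tlobekaitepeiluzoxi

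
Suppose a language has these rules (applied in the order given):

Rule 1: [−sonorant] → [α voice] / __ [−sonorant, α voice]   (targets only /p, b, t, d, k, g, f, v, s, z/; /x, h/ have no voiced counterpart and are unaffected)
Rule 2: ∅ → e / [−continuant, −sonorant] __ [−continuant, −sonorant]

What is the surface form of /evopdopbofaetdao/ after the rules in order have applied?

Rule 1 (regressive voicing assimilation): /p/ precedes the voiced obstruent /d/, so it voices to [b] by assimilation. /p/ precedes the voiced obstruent /b/, so it voices to [b] by assimilation. /t/ precedes the voiced obstruent /d/, so it voices to [d] by assimilation. /evopdopbofaetdao/ → evobdobbofaeddao.
Rule 2 (stop-cluster e-epenthesis): /b/ and /d/ form a stop–stop cluster, so [e] is inserted between them. /b/ and /b/ form a stop–stop cluster, so [e] is inserted between them. /d/ and /d/ form a stop–stop cluster, so [e] is inserted between them. /evobdobbofaeddao/ → evobedobebofaededao.

evobedobebofaededao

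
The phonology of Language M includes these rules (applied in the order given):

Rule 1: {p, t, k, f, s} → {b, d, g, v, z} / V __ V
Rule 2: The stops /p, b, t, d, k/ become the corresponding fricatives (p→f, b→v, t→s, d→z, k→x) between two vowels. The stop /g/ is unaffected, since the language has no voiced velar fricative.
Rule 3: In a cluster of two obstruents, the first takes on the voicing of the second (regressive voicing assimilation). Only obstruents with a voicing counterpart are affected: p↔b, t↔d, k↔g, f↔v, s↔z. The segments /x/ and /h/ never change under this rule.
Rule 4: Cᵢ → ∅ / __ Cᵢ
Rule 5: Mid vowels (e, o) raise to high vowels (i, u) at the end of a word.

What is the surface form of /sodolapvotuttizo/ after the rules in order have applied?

sozolabvozutizu

Rule 1 (intervocalic voicing): /t/ is a voiceless obstruent between vowels /o/ and /u/, so it voices to [d]. /sodolapvotuttizo/ → sodolapvoduttizo.
Rule 2 (intervocalic spirantization): /d/ is a stop between vowels /o/ and /o/, so it spirantizes to the fricative [z]. /d/ is a stop between vowels /o/ and /u/, so it spirantizes to the fricative [z]. /sodolapvoduttizo/ → sozolapvozuttizo.
Rule 3 (regressive voicing assimilation): /p/ precedes the voiced obstruent /v/, so it voices to [b] by assimilation. /sozolapvozuttizo/ → sozolabvozuttizo.
Rule 4 (degemination): /tt/ is a geminate; the first /t/ deletes. /sozolabvozuttizo/ → sozolabvozutizo.
Rule 5 (final vowel raising): /o/ is a mid vowel in word-final position, so it raises to [u]. /sozolabvozutizo/ → sozolabvozutizu.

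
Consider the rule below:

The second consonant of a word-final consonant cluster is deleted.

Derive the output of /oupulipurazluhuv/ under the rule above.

No segment of /oupulipurazluhuv/ meets the structural description of the rule, so the form surfaces unchanged.

oupulipurazluhuv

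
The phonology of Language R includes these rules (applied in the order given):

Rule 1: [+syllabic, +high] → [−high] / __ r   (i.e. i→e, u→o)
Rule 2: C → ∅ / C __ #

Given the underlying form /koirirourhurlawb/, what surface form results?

koereroorhorlaw

Rule 1 (pre-rhotic lowering): /i/ is a high vowel immediately before /r/, so it lowers to [e]. /i/ is a high vowel immediately before /r/, so it lowers to [e]. /u/ is a high vowel immediately before /r/, so it lowers to [o]. /u/ is a high vowel immediately before /r/, so it lowers to [o]. /koirirourhurlawb/ → koereroorhorlawb.
Rule 2 (final cluster simplification): /b/ is the second consonant of a word-final cluster /wb/, so it deletes. /koereroorhorlawb/ → koereroorhorlaw.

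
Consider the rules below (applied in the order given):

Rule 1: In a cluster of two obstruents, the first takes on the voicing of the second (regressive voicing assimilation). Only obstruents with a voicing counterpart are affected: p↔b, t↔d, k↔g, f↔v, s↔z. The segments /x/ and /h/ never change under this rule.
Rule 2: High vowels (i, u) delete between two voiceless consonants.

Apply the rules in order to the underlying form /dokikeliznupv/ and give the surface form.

Rule 1 (regressive voicing assimilation): /p/ precedes the voiced obstruent /v/, so it voices to [b] by assimilation. /dokikeliznupv/ → dokikeliznubv.
Rule 2 (high vowel syncope): /i/ is a high vowel flanked by voiceless consonants /k/ and /k/, so it deletes. /dokikeliznubv/ → dokkeliznubv.

dokkeliznubv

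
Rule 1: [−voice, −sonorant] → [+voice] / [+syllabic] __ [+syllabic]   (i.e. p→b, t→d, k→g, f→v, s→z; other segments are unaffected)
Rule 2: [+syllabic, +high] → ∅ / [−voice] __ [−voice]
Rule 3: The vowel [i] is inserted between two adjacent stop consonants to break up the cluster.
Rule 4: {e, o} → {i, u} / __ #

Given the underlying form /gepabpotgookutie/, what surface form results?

Rule 1 (intervocalic voicing): /p/ is a voiceless obstruent between vowels /e/ and /a/, so it voices to [b]. /k/ is a voiceless obstruent between vowels /o/ and /u/, so it voices to [g]. /t/ is a voiceless obstruent between vowels /u/ and /i/, so it voices to [d]. /gepabpotgookutie/ → gebabpotgoogudie.
Rule 2 (high vowel syncope): no segment meets the environment; /gebabpotgoogudie/ is unchanged.
Rule 3 (stop-cluster i-epenthesis): /b/ and /p/ form a stop–stop cluster, so [i] is inserted between them. /t/ and /g/ form a stop–stop cluster, so [i] is inserted between them. /gebabpotgoogudie/ → gebabipotigoogudie.
Rule 4 (final vowel raising): /e/ is a mid vowel in word-final position, so it raises to [i]. /gebabipotigoogudie/ → gebabipotigoogudii.

gebabipotigoogudii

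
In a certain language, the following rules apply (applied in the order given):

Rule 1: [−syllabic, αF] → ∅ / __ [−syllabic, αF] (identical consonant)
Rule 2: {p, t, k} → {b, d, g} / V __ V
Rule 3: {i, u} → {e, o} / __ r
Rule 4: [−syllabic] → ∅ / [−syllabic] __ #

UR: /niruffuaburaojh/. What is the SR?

Rule 1 (degemination): /ff/ is a geminate; the first /f/ deletes. /niruffuaburaojh/ → nirufuaburaojh.
Rule 2 (intervocalic voicing): no segment meets the environment; /nirufuaburaojh/ is unchanged.
Rule 3 (pre-rhotic lowering): /i/ is a high vowel immediately before /r/, so it lowers to [e]. /u/ is a high vowel immediately before /r/, so it lowers to [o]. /nirufuaburaojh/ → nerufuaboraojh.
Rule 4 (final cluster simplification): /h/ is the second consonant of a word-final cluster /jh/, so it deletes. /nerufuaboraojh/ → nerufuaboraoj.

nerufuaboraoj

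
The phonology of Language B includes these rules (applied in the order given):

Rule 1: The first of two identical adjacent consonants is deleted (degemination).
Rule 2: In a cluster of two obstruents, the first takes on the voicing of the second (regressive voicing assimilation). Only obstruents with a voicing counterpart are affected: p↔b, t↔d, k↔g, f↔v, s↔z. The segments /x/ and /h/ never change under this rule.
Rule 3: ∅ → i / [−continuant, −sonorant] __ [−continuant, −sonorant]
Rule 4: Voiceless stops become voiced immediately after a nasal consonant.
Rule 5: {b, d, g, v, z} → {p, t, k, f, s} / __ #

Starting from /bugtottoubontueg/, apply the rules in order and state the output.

bukitotoubonduek

Rule 1 (degemination): /tt/ is a geminate; the first /t/ deletes. /bugtottoubontueg/ → bugtotoubontueg.
Rule 2 (regressive voicing assimilation): /g/ precedes the voiceless obstruent /t/, so it devoices to [k] by assimilation. /bugtotoubontueg/ → buktotoubontueg.
Rule 3 (stop-cluster i-epenthesis): /k/ and /t/ form a stop–stop cluster, so [i] is inserted between them. /buktotoubontueg/ → bukitotoubontueg.
Rule 4 (post-nasal voicing): /t/ is a voiceless stop immediately after the nasal /n/, so it voices to [d]. /bukitotoubontueg/ → bukitotoubondueg.
Rule 5 (final devoicing): /g/ is a voiced obstruent in word-final position, so it devoices to [k]. /bukitotoubondueg/ → bukitotoubonduek.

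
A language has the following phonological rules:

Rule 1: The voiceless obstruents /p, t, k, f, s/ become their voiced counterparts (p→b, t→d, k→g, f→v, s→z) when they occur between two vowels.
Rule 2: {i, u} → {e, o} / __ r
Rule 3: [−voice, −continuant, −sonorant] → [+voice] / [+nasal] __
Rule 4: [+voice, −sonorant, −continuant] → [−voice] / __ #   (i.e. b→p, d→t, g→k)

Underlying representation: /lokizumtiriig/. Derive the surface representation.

logizumderiik

Rule 1 (intervocalic voicing): /k/ is a voiceless obstruent between vowels /o/ and /i/, so it voices to [g]. /lokizumtiriig/ → logizumtiriig.
Rule 2 (pre-rhotic lowering): /i/ is a high vowel immediately before /r/, so it lowers to [e]. /logizumtiriig/ → logizumteriig.
Rule 3 (post-nasal voicing): /t/ is a voiceless stop immediately after the nasal /m/, so it voices to [d]. /logizumteriig/ → logizumderiig.
Rule 4 (final devoicing): /g/ is a voiced stop in word-final position, so it devoices to [k]. /logizumderiig/ → logizumderiik.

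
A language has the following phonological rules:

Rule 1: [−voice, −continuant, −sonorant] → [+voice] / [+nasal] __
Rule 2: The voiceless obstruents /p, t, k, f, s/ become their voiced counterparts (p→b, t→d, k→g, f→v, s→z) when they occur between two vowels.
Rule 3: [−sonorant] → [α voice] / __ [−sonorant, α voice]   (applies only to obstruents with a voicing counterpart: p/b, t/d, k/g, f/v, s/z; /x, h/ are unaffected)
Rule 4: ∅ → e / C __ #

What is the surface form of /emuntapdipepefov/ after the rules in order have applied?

emundabdibebevove

Rule 1 (post-nasal voicing): /t/ is a voiceless stop immediately after the nasal /n/, so it voices to [d]. /emuntapdipepefov/ → emundapdipepefov.
Rule 2 (intervocalic voicing): /p/ is a voiceless obstruent between vowels /i/ and /e/, so it voices to [b]. /p/ is a voiceless obstruent between vowels /e/ and /e/, so it voices to [b]. /f/ is a voiceless obstruent between vowels /e/ and /o/, so it voices to [v]. /emundapdipepefov/ → emundapdibebevov.
Rule 3 (regressive voicing assimilation): /p/ precedes the voiced obstruent /d/, so it voices to [b] by assimilation. /emundapdibebevov/ → emundabdibebevov.
Rule 4 (final e-epenthesis): the form ends in the consonant /v/, so [e] is inserted word-finally. /emundabdibebevov/ → emundabdibebevove.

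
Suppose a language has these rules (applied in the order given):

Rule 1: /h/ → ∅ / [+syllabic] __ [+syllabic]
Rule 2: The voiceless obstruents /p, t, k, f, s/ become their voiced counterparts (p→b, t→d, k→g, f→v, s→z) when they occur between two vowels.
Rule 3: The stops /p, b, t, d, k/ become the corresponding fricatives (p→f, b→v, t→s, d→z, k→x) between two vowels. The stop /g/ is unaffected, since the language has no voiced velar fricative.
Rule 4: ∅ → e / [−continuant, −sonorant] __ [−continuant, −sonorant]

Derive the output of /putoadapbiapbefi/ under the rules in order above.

puzoazapebiapebevi

Rule 1 (intervocalic h-deletion): no segment meets the environment; /putoadapbiapbefi/ is unchanged.
Rule 2 (intervocalic voicing): /t/ is a voiceless obstruent between vowels /u/ and /o/, so it voices to [d]. /f/ is a voiceless obstruent between vowels /e/ and /i/, so it voices to [v]. /putoadapbiapbefi/ → pudoadapbiapbevi.
Rule 3 (intervocalic spirantization): /d/ is a stop between vowels /u/ and /o/, so it spirantizes to the fricative [z]. /d/ is a stop between vowels /a/ and /a/, so it spirantizes to the fricative [z]. /pudoadapbiapbevi/ → puzoazapbiapbevi.
Rule 4 (stop-cluster e-epenthesis): /p/ and /b/ form a stop–stop cluster, so [e] is inserted between them. /p/ and /b/ form a stop–stop cluster, so [e] is inserted between them. /puzoazapbiapbevi/ → puzoazapebiapebevi.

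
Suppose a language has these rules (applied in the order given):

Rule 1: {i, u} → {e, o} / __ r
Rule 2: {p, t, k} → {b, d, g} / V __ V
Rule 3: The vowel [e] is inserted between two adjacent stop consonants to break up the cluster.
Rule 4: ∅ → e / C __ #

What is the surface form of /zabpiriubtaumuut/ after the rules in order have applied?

Rule 1 (pre-rhotic lowering): /i/ is a high vowel immediately before /r/, so it lowers to [e]. /zabpiriubtaumuut/ → zabperiubtaumuut.
Rule 2 (intervocalic voicing): no segment meets the environment; /zabperiubtaumuut/ is unchanged.
Rule 3 (stop-cluster e-epenthesis): /b/ and /p/ form a stop–stop cluster, so [e] is inserted between them. /b/ and /t/ form a stop–stop cluster, so [e] is inserted between them. /zabperiubtaumuut/ → zabeperiubetaumuut.
Rule 4 (final e-epenthesis): the form ends in the consonant /t/, so [e] is inserted word-finally. /zabeperiubetaumuut/ → zabeperiubetaumuute.

zabeperiubetaumuute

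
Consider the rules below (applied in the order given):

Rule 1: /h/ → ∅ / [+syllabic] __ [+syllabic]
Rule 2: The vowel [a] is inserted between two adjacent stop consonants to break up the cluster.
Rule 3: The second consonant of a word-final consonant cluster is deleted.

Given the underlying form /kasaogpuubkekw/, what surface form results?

kasaogapuubakek

Rule 1 (intervocalic h-deletion): no segment meets the environment; /kasaogpuubkekw/ is unchanged.
Rule 2 (stop-cluster a-epenthesis): /g/ and /p/ form a stop–stop cluster, so [a] is inserted between them. /b/ and /k/ form a stop–stop cluster, so [a] is inserted between them. /kasaogpuubkekw/ → kasaogapuubakekw.
Rule 3 (final cluster simplification): /w/ is the second consonant of a word-final cluster /kw/, so it deletes. /kasaogapuubakekw/ → kasaogapuubakek.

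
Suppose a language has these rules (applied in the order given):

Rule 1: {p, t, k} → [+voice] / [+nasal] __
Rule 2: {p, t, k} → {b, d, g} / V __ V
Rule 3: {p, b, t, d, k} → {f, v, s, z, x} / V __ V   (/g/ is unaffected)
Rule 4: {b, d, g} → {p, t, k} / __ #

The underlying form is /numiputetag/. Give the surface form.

numivuzezak

Rule 1 (post-nasal voicing): no segment meets the environment; /numiputetag/ is unchanged.
Rule 2 (intervocalic voicing): /p/ is a voiceless stop between vowels /i/ and /u/, so it voices to [b]. /t/ is a voiceless stop between vowels /u/ and /e/, so it voices to [d]. /t/ is a voiceless stop between vowels /e/ and /a/, so it voices to [d]. /numiputetag/ → numibudedag.
Rule 3 (intervocalic spirantization): /b/ is a stop between vowels /i/ and /u/, so it spirantizes to the fricative [v]. /d/ is a stop between vowels /u/ and /e/, so it spirantizes to the fricative [z]. /d/ is a stop between vowels /e/ and /a/, so it spirantizes to the fricative [z]. /numibudedag/ → numivuzezag.
Rule 4 (final devoicing): /g/ is a voiced stop in word-final position, so it devoices to [k]. /numivuzezag/ → numivuzezak.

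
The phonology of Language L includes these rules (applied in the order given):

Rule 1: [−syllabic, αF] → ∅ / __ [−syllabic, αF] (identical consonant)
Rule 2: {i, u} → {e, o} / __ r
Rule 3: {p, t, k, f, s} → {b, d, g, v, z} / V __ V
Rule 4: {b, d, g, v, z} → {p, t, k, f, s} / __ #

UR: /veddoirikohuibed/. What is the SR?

Rule 1 (degemination): /dd/ is a geminate; the first /d/ deletes. /veddoirikohuibed/ → vedoirikohuibed.
Rule 2 (pre-rhotic lowering): /i/ is a high vowel immediately before /r/, so it lowers to [e]. /vedoirikohuibed/ → vedoerikohuibed.
Rule 3 (intervocalic voicing): /k/ is a voiceless obstruent between vowels /i/ and /o/, so it voices to [g]. /vedoerikohuibed/ → vedoerigohuibed.
Rule 4 (final devoicing): /d/ is a voiced obstruent in word-final position, so it devoices to [t]. /vedoerigohuibed/ → vedoerigohuibet.

vedoerigohuibet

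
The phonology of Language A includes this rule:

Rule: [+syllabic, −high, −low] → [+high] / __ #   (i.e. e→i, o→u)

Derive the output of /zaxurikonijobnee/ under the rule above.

/e/ is a mid vowel in word-final position, so it raises to [i].
The other instances of /o/, /e/ do not occur in the required environment and remain unchanged.
Surface form: [zaxurikonijobnei].

zaxurikonijobnei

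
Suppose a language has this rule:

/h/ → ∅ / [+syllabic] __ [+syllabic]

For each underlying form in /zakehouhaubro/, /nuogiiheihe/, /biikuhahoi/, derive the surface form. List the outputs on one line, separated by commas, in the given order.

/zakehouhaubro/: /h/ occurs between vowels /e/ and /o/, so it deletes. /h/ occurs between vowels /u/ and /a/, so it deletes. → [zakeouaubro].
/nuogiiheihe/: /h/ occurs between vowels /i/ and /e/, so it deletes. /h/ occurs between vowels /i/ and /e/, so it deletes. → [nuogiieie].
/biikuhahoi/: /h/ occurs between vowels /u/ and /a/, so it deletes. /h/ occurs between vowels /a/ and /o/, so it deletes. → [biikuaoi].

zakeouaubro, nuogiieie, biikuaoi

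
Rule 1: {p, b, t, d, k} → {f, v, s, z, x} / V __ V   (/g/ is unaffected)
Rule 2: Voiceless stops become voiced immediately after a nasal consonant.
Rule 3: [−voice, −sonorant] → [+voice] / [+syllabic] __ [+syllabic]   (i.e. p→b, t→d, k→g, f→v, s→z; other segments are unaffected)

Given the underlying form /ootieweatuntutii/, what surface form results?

oozieweazunduzii

Rule 1 (intervocalic spirantization): /t/ is a stop between vowels /o/ and /i/, so it spirantizes to the fricative [s]. /t/ is a stop between vowels /a/ and /u/, so it spirantizes to the fricative [s]. /t/ is a stop between vowels /u/ and /i/, so it spirantizes to the fricative [s]. /ootieweatuntutii/ → oosieweasuntusii.
Rule 2 (post-nasal voicing): /t/ is a voiceless stop immediately after the nasal /n/, so it voices to [d]. /oosieweasuntusii/ → oosieweasundusii.
Rule 3 (intervocalic voicing): /s/ is a voiceless obstruent between vowels /o/ and /i/, so it voices to [z]. /s/ is a voiceless obstruent between vowels /a/ and /u/, so it voices to [z]. /s/ is a voiceless obstruent between vowels /u/ and /i/, so it voices to [z]. /oosieweasundusii/ → oozieweazunduzii.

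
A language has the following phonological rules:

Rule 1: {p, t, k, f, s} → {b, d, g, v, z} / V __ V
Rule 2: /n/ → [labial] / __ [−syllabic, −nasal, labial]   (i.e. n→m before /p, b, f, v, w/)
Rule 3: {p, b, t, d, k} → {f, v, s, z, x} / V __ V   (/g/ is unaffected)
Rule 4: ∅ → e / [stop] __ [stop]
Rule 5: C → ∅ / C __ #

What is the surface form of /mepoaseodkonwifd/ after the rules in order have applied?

mevoazeodekomwif

Rule 1 (intervocalic voicing): /p/ is a voiceless obstruent between vowels /e/ and /o/, so it voices to [b]. /s/ is a voiceless obstruent between vowels /a/ and /e/, so it voices to [z]. /mepoaseodkonwifd/ → meboazeodkonwifd.
Rule 2 (nasal place assimilation): /n/ precedes the labial consonant /w/, so it assimilates in place to [m]. /meboazeodkonwifd/ → meboazeodkomwifd.
Rule 3 (intervocalic spirantization): /b/ is a stop between vowels /e/ and /o/, so it spirantizes to the fricative [v]. /meboazeodkomwifd/ → mevoazeodkomwifd.
Rule 4 (stop-cluster e-epenthesis): /d/ and /k/ form a stop–stop cluster, so [e] is inserted between them. /mevoazeodkomwifd/ → mevoazeodekomwifd.
Rule 5 (final cluster simplification): /d/ is the second consonant of a word-final cluster /fd/, so it deletes. /mevoazeodekomwifd/ → mevoazeodekomwif.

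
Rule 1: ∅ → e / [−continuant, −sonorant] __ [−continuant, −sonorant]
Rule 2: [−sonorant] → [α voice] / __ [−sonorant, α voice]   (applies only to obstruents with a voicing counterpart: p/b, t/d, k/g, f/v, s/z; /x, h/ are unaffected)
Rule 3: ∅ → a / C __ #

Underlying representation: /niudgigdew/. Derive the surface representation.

niudegigedewa

Rule 1 (stop-cluster e-epenthesis): /d/ and /g/ form a stop–stop cluster, so [e] is inserted between them. /g/ and /d/ form a stop–stop cluster, so [e] is inserted between them. /niudgigdew/ → niudegigedew.
Rule 2 (regressive voicing assimilation): no segment meets the environment; /niudegigedew/ is unchanged.
Rule 3 (final a-epenthesis): the form ends in the consonant /w/, so [a] is inserted word-finally. /niudegigedew/ → niudegigedewa.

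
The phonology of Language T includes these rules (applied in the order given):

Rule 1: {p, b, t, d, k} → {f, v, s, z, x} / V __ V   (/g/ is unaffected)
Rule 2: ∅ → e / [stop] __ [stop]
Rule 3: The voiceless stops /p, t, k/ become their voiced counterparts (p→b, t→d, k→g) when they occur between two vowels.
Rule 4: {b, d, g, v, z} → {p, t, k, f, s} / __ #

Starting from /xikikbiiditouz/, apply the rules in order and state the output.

xixigebiizisous

Rule 1 (intervocalic spirantization): /k/ is a stop between vowels /i/ and /i/, so it spirantizes to the fricative [x]. /d/ is a stop between vowels /i/ and /i/, so it spirantizes to the fricative [z]. /t/ is a stop between vowels /i/ and /o/, so it spirantizes to the fricative [s]. /xikikbiiditouz/ → xixikbiizisouz.
Rule 2 (stop-cluster e-epenthesis): /k/ and /b/ form a stop–stop cluster, so [e] is inserted between them. /xixikbiizisouz/ → xixikebiizisouz.
Rule 3 (intervocalic voicing): /k/ is a voiceless stop between vowels /i/ and /e/, so it voices to [g]. /xixikebiizisouz/ → xixigebiizisouz.
Rule 4 (final devoicing): /z/ is a voiced obstruent in word-final position, so it devoices to [s]. /xixigebiizisouz/ → xixigebiizisous.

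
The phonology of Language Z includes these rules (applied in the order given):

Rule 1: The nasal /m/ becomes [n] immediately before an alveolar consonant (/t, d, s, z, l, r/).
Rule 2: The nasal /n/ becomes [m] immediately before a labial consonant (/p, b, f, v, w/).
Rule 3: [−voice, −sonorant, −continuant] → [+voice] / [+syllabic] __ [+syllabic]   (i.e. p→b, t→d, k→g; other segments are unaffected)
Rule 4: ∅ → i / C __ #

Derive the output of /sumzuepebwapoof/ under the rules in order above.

sunzuebebwaboofi

Rule 1 (nasal place assimilation): /m/ precedes the alveolar consonant /z/, so it assimilates in place to [n]. /sumzuepebwapoof/ → sunzuepebwapoof.
Rule 2 (nasal place assimilation): no segment meets the environment; /sunzuepebwapoof/ is unchanged.
Rule 3 (intervocalic voicing): /p/ is a voiceless stop between vowels /e/ and /e/, so it voices to [b]. /p/ is a voiceless stop between vowels /a/ and /o/, so it voices to [b]. /sunzuepebwapoof/ → sunzuebebwaboof.
Rule 4 (final i-epenthesis): the form ends in the consonant /f/, so [i] is inserted word-finally. /sunzuebebwaboof/ → sunzuebebwaboofi.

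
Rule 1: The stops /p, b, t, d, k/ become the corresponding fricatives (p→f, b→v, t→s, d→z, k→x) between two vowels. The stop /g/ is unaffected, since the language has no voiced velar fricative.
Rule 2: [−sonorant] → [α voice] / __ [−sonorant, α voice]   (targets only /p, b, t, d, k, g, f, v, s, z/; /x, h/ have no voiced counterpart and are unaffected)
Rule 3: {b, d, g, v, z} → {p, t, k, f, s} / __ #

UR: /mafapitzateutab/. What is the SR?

Rule 1 (intervocalic spirantization): /p/ is a stop between vowels /a/ and /i/, so it spirantizes to the fricative [f]. /t/ is a stop between vowels /a/ and /e/, so it spirantizes to the fricative [s]. /t/ is a stop between vowels /u/ and /a/, so it spirantizes to the fricative [s]. /mafapitzateutab/ → mafafitzaseusab.
Rule 2 (regressive voicing assimilation): /t/ precedes the voiced obstruent /z/, so it voices to [d] by assimilation. /mafafitzaseusab/ → mafafidzaseusab.
Rule 3 (final devoicing): /b/ is a voiced obstruent in word-final position, so it devoices to [p]. /mafafidzaseusab/ → mafafidzaseusap.

mafafidzaseusap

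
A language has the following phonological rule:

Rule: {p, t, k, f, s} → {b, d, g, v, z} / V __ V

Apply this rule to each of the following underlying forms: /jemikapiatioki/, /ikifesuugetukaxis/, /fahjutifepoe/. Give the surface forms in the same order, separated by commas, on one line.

/jemikapiatioki/: /k/ is a voiceless obstruent between vowels /i/ and /a/, so it voices to [g]. /p/ is a voiceless obstruent between vowels /a/ and /i/, so it voices to [b]. /t/ is a voiceless obstruent between vowels /a/ and /i/, so it voices to [d]. /k/ is a voiceless obstruent between vowels /o/ and /i/, so it voices to [g]. → [jemigabiadiogi].
/ikifesuugetukaxis/: /k/ is a voiceless obstruent between vowels /i/ and /i/, so it voices to [g]. /f/ is a voiceless obstruent between vowels /i/ and /e/, so it voices to [v]. /s/ is a voiceless obstruent between vowels /e/ and /u/, so it voices to [z]. /t/ is a voiceless obstruent between vowels /e/ and /u/, so it voices to [d]. /k/ is a voiceless obstruent between vowels /u/ and /a/, so it voices to [g]. → [igivezuugedugaxis].
/fahjutifepoe/: /t/ is a voiceless obstruent between vowels /u/ and /i/, so it voices to [d]. /f/ is a voiceless obstruent between vowels /i/ and /e/, so it voices to [v]. /p/ is a voiceless obstruent between vowels /e/ and /o/, so it voices to [b]. → [fahjudiveboe].

jemigabiadiogi, igivezuugedugaxis, fahjudiveboe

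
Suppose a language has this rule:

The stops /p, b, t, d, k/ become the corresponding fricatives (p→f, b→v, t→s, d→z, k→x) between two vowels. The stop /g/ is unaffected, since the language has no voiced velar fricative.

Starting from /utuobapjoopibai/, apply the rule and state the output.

/t/ is a stop between vowels /u/ and /u/, so it spirantizes to the fricative [s].
/b/ is a stop between vowels /o/ and /a/, so it spirantizes to the fricative [v].
/p/ is a stop between vowels /o/ and /i/, so it spirantizes to the fricative [f].
/b/ is a stop between vowels /i/ and /a/, so it spirantizes to the fricative [v].
The other instance of /p/ does not occur in the required environment and remains unchanged.
Surface form: [usuovapjoofivai].

usuovapjoofivai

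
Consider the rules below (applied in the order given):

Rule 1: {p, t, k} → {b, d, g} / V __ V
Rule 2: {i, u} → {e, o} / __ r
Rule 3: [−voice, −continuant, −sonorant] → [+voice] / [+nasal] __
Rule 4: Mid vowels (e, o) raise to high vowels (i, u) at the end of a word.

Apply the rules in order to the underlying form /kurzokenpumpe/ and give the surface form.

korzogenbumbi

Rule 1 (intervocalic voicing): /k/ is a voiceless stop between vowels /o/ and /e/, so it voices to [g]. /kurzokenpumpe/ → kurzogenpumpe.
Rule 2 (pre-rhotic lowering): /u/ is a high vowel immediately before /r/, so it lowers to [o]. /kurzogenpumpe/ → korzogenpumpe.
Rule 3 (post-nasal voicing): /p/ is a voiceless stop immediately after the nasal /n/, so it voices to [b]. /p/ is a voiceless stop immediately after the nasal /m/, so it voices to [b]. /korzogenpumpe/ → korzogenbumbe.
Rule 4 (final vowel raising): /e/ is a mid vowel in word-final position, so it raises to [i]. /korzogenbumbe/ → korzogenbumbi.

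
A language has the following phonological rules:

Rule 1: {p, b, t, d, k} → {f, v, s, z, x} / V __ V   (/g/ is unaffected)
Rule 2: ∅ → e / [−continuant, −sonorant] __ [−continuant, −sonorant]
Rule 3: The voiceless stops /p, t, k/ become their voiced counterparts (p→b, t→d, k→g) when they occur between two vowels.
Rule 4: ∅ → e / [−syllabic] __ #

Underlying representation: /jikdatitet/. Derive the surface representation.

Rule 1 (intervocalic spirantization): /t/ is a stop between vowels /a/ and /i/, so it spirantizes to the fricative [s]. /t/ is a stop between vowels /i/ and /e/, so it spirantizes to the fricative [s]. /jikdatitet/ → jikdasiset.
Rule 2 (stop-cluster e-epenthesis): /k/ and /d/ form a stop–stop cluster, so [e] is inserted between them. /jikdasiset/ → jikedasiset.
Rule 3 (intervocalic voicing): /k/ is a voiceless stop between vowels /i/ and /e/, so it voices to [g]. /jikedasiset/ → jigedasiset.
Rule 4 (final e-epenthesis): the form ends in the consonant /t/, so [e] is inserted word-finally. /jigedasiset/ → jigedasisete.

jigedasisete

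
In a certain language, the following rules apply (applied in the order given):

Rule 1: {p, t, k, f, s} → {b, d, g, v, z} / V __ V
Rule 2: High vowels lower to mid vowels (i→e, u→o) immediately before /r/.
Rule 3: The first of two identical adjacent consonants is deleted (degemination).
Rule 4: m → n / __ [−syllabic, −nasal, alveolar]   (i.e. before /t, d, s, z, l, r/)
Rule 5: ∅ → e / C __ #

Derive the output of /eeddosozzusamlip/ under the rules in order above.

Rule 1 (intervocalic voicing): /s/ is a voiceless obstruent between vowels /o/ and /o/, so it voices to [z]. /s/ is a voiceless obstruent between vowels /u/ and /a/, so it voices to [z]. /eeddosozzusamlip/ → eeddozozzuzamlip.
Rule 2 (pre-rhotic lowering): no segment meets the environment; /eeddozozzuzamlip/ is unchanged.
Rule 3 (degemination): /dd/ is a geminate; the first /d/ deletes. /zz/ is a geminate; the first /z/ deletes. /eeddozozzuzamlip/ → eedozozuzamlip.
Rule 4 (nasal place assimilation): /m/ precedes the alveolar consonant /l/, so it assimilates in place to [n]. /eedozozuzamlip/ → eedozozuzanlip.
Rule 5 (final e-epenthesis): the form ends in the consonant /p/, so [e] is inserted word-finally. /eedozozuzanlip/ → eedozozuzanlipe.

eedozozuzanlipe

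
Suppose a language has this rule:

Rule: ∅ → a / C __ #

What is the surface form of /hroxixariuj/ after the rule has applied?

the form ends in the consonant /j/, so [a] is inserted word-finally.
Surface form: [hroxixariuja].

hroxixariuja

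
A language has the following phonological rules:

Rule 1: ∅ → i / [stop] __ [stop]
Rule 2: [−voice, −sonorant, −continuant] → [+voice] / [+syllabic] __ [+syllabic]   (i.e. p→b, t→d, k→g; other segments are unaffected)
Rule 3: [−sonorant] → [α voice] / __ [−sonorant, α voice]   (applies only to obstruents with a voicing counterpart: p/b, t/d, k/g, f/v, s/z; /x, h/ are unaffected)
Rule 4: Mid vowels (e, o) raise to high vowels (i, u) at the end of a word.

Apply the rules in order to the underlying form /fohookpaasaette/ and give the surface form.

Rule 1 (stop-cluster i-epenthesis): /k/ and /p/ form a stop–stop cluster, so [i] is inserted between them. /t/ and /t/ form a stop–stop cluster, so [i] is inserted between them. /fohookpaasaette/ → fohookipaasaetite.
Rule 2 (intervocalic voicing): /k/ is a voiceless stop between vowels /o/ and /i/, so it voices to [g]. /p/ is a voiceless stop between vowels /i/ and /a/, so it voices to [b]. /t/ is a voiceless stop between vowels /e/ and /i/, so it voices to [d]. /t/ is a voiceless stop between vowels /i/ and /e/, so it voices to [d]. /fohookipaasaetite/ → fohoogibaasaedide.
Rule 3 (regressive voicing assimilation): no segment meets the environment; /fohoogibaasaedide/ is unchanged.
Rule 4 (final vowel raising): /e/ is a mid vowel in word-final position, so it raises to [i]. /fohoogibaasaedide/ → fohoogibaasaedidi.

fohoogibaasaedidi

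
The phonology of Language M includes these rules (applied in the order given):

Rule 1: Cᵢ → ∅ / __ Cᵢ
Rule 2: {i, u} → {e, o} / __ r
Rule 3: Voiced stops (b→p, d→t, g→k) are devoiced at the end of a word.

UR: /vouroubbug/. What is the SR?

vooroubuk

Rule 1 (degemination): /bb/ is a geminate; the first /b/ deletes. /vouroubbug/ → vouroubug.
Rule 2 (pre-rhotic lowering): /u/ is a high vowel immediately before /r/, so it lowers to [o]. /vouroubug/ → vooroubug.
Rule 3 (final devoicing): /g/ is a voiced stop in word-final position, so it devoices to [k]. /vooroubug/ → vooroubuk.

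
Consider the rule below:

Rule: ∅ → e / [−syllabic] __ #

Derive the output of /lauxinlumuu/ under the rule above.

lauxinlumuu

No segment of /lauxinlumuu/ meets the structural description of the rule, so the form surfaces unchanged.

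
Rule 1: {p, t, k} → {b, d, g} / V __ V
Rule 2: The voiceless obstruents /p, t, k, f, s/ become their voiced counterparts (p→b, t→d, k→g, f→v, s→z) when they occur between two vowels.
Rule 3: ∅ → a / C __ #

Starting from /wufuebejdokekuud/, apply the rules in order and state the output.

wuvuebejdogeguuda

Rule 1 (intervocalic voicing): /k/ is a voiceless stop between vowels /o/ and /e/, so it voices to [g]. /k/ is a voiceless stop between vowels /e/ and /u/, so it voices to [g]. /wufuebejdokekuud/ → wufuebejdogeguud.
Rule 2 (intervocalic voicing): /f/ is a voiceless obstruent between vowels /u/ and /u/, so it voices to [v]. /wufuebejdogeguud/ → wuvuebejdogeguud.
Rule 3 (final a-epenthesis): the form ends in the consonant /d/, so [a] is inserted word-finally. /wuvuebejdogeguud/ → wuvuebejdogeguuda.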